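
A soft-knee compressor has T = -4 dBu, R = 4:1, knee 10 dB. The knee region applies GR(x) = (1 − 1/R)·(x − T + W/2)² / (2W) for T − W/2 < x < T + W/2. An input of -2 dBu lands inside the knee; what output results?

-3.8375 dBu

x − T + W/2 = -2 − (-4) + 5 = 7.
GR = (1 − 1/4) × 7² / 20 = 0.75 × 49 / 20 = 1.8375 dB.
Output = -2 − 1.8375 = -3.8375 dBu.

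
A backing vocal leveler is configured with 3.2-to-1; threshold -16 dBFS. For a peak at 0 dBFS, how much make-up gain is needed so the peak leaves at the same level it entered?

The peak compresses to -16 + 16/3.2 = -11 dBFS.
To reach 0 dBFS requires 0 − (-11) = 11 dB of make-up.

11 dB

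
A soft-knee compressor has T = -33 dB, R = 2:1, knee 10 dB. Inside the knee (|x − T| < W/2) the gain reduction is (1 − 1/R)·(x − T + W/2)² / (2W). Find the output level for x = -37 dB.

x − T + W/2 = -37 − (-33) + 5 = 1.
GR = (1 − 1/2) × 1² / 20 = 0.5 × 1 / 20 = 0.025 dB.
Output = -37 − 0.025 = -37.025 dB.

-37.025 dB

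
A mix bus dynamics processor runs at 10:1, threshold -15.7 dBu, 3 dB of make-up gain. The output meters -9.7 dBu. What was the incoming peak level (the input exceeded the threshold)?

14.3 dBu

Before make-up, the level was -9.7 − 3 = -12.7 dBu.
Post-compression overshoot = -12.7 − (-15.7) = 3 dB.
Input overshoot = R × output overshoot = 30 dB → input = -15.7 + 30 = 14.3 dBu.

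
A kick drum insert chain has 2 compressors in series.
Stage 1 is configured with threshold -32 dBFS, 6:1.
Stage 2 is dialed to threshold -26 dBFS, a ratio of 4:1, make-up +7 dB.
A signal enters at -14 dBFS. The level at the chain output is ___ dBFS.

Stage 1: 18 dB above -32 dBFS, reduced 6:1 to 3 dB above → -29 dBFS.
Stage 2: -29 dBFS ≤ -26 dBFS, so stage 2 doesn't engage; make-up brings it to -22 dBFS.

-22 dBFS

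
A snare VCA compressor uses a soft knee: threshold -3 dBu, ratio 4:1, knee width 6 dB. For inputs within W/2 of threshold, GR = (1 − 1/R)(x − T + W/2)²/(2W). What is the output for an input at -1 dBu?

x − T + W/2 = -1 − (-3) + 3 = 5.
GR = (1 − 1/4) × 5² / 12 = 0.75 × 25 / 12 = 1.5625 dB.
Output = -1 − 1.5625 = -2.5625 dBu.

-2.5625 dBu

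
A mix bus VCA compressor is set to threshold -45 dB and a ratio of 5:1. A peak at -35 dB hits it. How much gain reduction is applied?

8 dB

Overshoot = -35 − (-45) = 10 dB.
A 5:1 ratio leaves 2 dB of that excess.
So the signal is attenuated by 10 − 2 = 8 dB.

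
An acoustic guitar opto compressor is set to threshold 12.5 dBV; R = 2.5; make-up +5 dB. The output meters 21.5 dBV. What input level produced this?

22.5 dBV

Stripping the +5 dB make-up gives 16.5 dBV at the gain stage.
The compressed level sits 16.5 − 12.5 = 4 dB over threshold.
Before 2.5:1 compression the overshoot was 4 × 2.5 = 10 dB, so input = 12.5 + 10 = 22.5 dBV.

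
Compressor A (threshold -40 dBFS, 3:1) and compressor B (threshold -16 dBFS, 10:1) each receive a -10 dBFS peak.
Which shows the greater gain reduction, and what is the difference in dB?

A: overshoot 30 dB → output overshoot 10 dB → GR 20 dB.
B: overshoot 6 dB → output overshoot 0.6 dB → GR 5.4 dB.
Difference: 14.6 dB in favour of A.

A, by 14.6 dB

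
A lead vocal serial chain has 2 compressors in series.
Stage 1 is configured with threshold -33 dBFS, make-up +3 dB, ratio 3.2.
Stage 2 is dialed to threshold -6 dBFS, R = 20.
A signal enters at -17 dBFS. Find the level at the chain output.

-25 dBFS

Stage 1: overshoot 16 dB → 16/3.2 = 5 dB → -28 dBFS; +3 dB make-up → -25 dBFS.
Stage 2: -25 dBFS is at or below the -6 dBFS threshold — no compression; output -25 dBFS.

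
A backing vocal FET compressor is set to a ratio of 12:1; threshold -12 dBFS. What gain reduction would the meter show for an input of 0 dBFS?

0 dBFS exceeds the threshold by 12 dB.
After 12:1 compression the overshoot becomes 12/12 = 1 dB.
So the signal is attenuated by 12 − 1 = 11 dB.

11 dB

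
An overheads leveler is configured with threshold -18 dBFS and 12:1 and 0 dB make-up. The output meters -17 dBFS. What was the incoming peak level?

-6 dBFS

The compressed level sits -17 − (-18) = 1 dB over threshold.
Undo the ratio: input overshoot = 1 × 12 = 12 dB, giving input = -6 dBFS.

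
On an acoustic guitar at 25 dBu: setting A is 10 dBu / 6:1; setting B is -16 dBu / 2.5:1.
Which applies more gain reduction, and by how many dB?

B, by 12.1 dB

A: GR = 15 − 15/6 = 12.5 dB.
B: GR = 41 − 41/2.5 = 24.6 dB.
B reduces 12.1 dB more.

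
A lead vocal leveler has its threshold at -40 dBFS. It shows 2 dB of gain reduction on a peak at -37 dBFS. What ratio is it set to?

3:1

Input overshoot = -37 − (-40) = 3 dB.
Output overshoot = 3 − 2 = 1 dB.
Ratio = input overshoot / output overshoot = 3 / 1 = 3.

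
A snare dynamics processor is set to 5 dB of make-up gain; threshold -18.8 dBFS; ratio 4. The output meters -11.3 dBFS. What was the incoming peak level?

-8.8 dBFS

Stripping the +5 dB make-up gives -16.3 dBFS at the gain stage.
Post-compression overshoot = -16.3 − (-18.8) = 2.5 dB.
Input overshoot = R × output overshoot = 10 dB → input = -18.8 + 10 = -8.8 dBFS.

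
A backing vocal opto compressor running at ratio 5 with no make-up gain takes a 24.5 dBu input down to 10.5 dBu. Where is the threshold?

7 dBu

Let T be the threshold. Output overshoot = (input overshoot)/R, so 10.5 − T = (24.5 − T)/5.
5·(10.5 − T) = 24.5 − T → 4·T = 52.5 − 24.5 = 28.
T = 28/4 = 7 dBu.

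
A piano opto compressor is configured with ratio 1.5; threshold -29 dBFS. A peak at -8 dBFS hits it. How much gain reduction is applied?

7 dB

The signal is 21 dB above threshold.
A 1.5:1 ratio leaves 14 dB of that excess.
So the signal is attenuated by 21 − 14 = 7 dB.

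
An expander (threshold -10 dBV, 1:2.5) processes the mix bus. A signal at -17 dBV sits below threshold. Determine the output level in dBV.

-27.5 dBV

Below threshold, a 1:2.5 expander applies gain = (2.5−1)×(T − x) of attenuation.
(2.5−1) × 7 = 10.5 dB, so output = -17 − 10.5 = -27.5 dBV.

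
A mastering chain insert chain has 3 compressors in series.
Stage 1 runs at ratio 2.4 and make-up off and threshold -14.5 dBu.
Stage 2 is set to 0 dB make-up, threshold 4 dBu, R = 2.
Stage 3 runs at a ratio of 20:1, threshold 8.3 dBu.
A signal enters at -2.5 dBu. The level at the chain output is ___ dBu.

-9.5 dBu

Stage 1: 12 dB above -14.5 dBu, reduced 2.4:1 to 5 dB above → -9.5 dBu.
Stage 2: -9.5 dBu is at or below the 4 dBu threshold — no compression; output -9.5 dBu.
Stage 3: -9.5 dBu is at or below the 8.3 dBu threshold — no compression; output -9.5 dBu.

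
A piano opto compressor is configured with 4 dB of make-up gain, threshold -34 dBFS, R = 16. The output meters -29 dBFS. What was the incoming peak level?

Before make-up, the level was -29 − 4 = -33 dBFS.
The compressed level sits -33 − (-34) = 1 dB over threshold.
Undo the ratio: input overshoot = 1 × 16 = 16 dB, giving input = -18 dBFS.

-18 dBFS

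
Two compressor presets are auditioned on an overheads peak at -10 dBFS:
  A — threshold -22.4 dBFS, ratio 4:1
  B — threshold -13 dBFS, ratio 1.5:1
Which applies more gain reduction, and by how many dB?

A: 12.4 dB over, compressed to 3.1 dB over, so 9.3 dB of GR.
B: 3 dB over, compressed to 2 dB over, so 1 dB of GR.
A applies 8.3 dB more gain reduction.

A, by 8.3 dB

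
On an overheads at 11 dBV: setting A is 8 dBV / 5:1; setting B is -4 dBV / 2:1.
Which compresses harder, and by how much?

B, by 5.1 dB

A: 3 dB over, compressed to 0.6 dB over, so 2.4 dB of GR.
B: 15 dB over, compressed to 7.5 dB over, so 7.5 dB of GR.
Difference: 5.1 dB in favour of B.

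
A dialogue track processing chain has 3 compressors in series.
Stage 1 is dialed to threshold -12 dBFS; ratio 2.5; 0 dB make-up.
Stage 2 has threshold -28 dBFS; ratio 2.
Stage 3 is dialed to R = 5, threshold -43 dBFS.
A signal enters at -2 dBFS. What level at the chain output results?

Stage 1: overshoot 10 dB → 10/2.5 = 4 dB → -8 dBFS.
Stage 2: -8 dBFS is 20 dB over -28 dBFS; at 2:1 that becomes 10 dB over, giving -18 dBFS.
Stage 3: 25 dB above -43 dBFS, reduced 5:1 to 5 dB above → -38 dBFS.

-38 dBFS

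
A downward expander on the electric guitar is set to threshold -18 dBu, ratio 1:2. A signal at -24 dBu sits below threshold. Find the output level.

-30 dBu

The input is 6 dB below the -18 dBu threshold.
A 1:2 expander multiplies undershoot by 2: 6 × 2 = 12 dB below threshold.
Output = -18 − 12 = -30 dBu.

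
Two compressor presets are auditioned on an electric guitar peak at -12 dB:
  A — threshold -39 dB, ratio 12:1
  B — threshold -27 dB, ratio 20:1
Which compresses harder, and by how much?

A: GR = 27 − 27/12 = 24.75 dB.
B: GR = 15 − 15/20 = 14.25 dB.
A applies 10.5 dB more gain reduction.

A, by 10.5 dB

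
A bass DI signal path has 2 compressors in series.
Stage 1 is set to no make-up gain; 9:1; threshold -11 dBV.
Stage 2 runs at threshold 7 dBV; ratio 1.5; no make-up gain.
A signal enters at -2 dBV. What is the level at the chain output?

Stage 1: overshoot 9 dB → 9/9 = 1 dB → -10 dBV.
Stage 2: below threshold (-10 ≤ 7); passes unchanged; output -10 dBV.

-10 dBV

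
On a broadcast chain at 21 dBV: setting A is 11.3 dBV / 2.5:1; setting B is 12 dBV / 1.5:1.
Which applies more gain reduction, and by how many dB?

A, by 2.82 dB

A: 9.7 dB over, compressed to 3.88 dB over, so 5.82 dB of GR.
B: 9 dB over, compressed to 6 dB over, so 3 dB of GR.
A applies 2.82 dB more gain reduction.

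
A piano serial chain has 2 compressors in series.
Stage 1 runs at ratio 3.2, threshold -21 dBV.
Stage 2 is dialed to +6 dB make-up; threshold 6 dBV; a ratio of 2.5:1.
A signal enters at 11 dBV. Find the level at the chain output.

-5 dBV

Stage 1: 32 dB above -21 dBV, reduced 3.2:1 to 10 dB above → -11 dBV.
Stage 2: -11 dBV ≤ 6 dBV, so stage 2 doesn't engage; make-up brings it to -5 dBV.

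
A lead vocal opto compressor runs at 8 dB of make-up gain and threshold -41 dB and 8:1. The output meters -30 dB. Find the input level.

-17 dB

Remove make-up: -30 − 8 = -38 dB.
Post-compression overshoot = -38 − (-41) = 3 dB.
Input overshoot = R × output overshoot = 24 dB → input = -41 + 24 = -17 dB.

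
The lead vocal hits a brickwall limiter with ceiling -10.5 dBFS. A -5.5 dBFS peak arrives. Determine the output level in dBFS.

A brickwall limiter is an ∞:1 compressor: any input above the ceiling is clamped to -10.5 dBFS.

-10.5 dBFS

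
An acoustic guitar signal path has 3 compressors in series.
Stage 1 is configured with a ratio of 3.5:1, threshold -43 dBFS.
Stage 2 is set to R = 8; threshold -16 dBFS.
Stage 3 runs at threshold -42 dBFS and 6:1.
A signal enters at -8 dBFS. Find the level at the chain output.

Stage 1: -8 dBFS is 35 dB over -43 dBFS; at 3.5:1 that becomes 10 dB over, giving -33 dBFS.
Stage 2: -33 dBFS ≤ -16 dBFS, so stage 2 doesn't engage; output -33 dBFS.
Stage 3: overshoot 9 dB → 9/6 = 1.5 dB → -40.5 dBFS.

-40.5 dBFS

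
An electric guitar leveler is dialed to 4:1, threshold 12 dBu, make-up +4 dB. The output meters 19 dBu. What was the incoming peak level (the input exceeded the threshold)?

Remove make-up: 19 − 4 = 15 dBu.
Post-compression overshoot = 15 − 12 = 3 dB.
Undo the ratio: input overshoot = 3 × 4 = 12 dB, giving input = 24 dBu.

24 dBu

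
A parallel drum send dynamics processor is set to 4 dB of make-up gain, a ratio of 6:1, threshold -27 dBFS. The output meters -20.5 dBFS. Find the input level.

-12 dBFS

Stripping the +4 dB make-up gives -24.5 dBFS at the gain stage.
Post-compression overshoot = -24.5 − (-27) = 2.5 dB.
Input overshoot = R × output overshoot = 15 dB → input = -27 + 15 = -12 dBFS.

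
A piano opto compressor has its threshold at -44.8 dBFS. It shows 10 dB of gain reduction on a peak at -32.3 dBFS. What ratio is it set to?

Input overshoot = -32.3 − (-44.8) = 12.5 dB.
Output overshoot = 12.5 − 10 = 2.5 dB.
Ratio = input overshoot / output overshoot = 12.5 / 2.5 = 5.

5:1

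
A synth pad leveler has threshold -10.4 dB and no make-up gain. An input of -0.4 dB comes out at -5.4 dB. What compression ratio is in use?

2:1

Input overshoot = -0.4 − (-10.4) = 10 dB; output overshoot = -5.4 − (-10.4) = 5 dB.
Ratio = 10 / 5 = 2.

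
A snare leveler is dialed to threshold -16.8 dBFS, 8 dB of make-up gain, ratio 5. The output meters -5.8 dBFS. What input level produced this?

Remove make-up: -5.8 − 8 = -13.8 dBFS.
That's 3 dB above the -16.8 dBFS threshold.
Before 5:1 compression the overshoot was 3 × 5 = 15 dB, so input = -16.8 + 15 = -1.8 dBFS.

-1.8 dBFS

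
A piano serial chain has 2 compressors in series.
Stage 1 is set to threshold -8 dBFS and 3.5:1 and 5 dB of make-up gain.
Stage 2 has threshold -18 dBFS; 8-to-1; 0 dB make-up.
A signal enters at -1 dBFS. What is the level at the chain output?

-15.875 dBFS

Stage 1: overshoot 7 dB → 7/3.5 = 2 dB → -6 dBFS; +5 dB make-up → -1 dBFS.
Stage 2: 17 dB above -18 dBFS, reduced 8:1 to 2.125 dB above → -15.875 dBFS.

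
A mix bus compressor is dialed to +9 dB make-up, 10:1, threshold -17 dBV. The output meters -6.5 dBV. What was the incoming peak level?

Remove make-up: -6.5 − 9 = -15.5 dBV.
That's 1.5 dB above the -17 dBV threshold.
Input overshoot = R × output overshoot = 15 dB → input = -17 + 15 = -2 dBV.

-2 dBV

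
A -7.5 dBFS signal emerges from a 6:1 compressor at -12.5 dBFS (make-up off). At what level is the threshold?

-13.5 dBFS

Input is 6 dB above T (since output overshoot × R = input overshoot: (-12.5 − T)·6 = -7.5 − T gives T = -13.5 dBFS).
Check: -13.5 + (-7.5 − (-13.5))/6 = -13.5 + 1 = -12.5 dBFS. ✓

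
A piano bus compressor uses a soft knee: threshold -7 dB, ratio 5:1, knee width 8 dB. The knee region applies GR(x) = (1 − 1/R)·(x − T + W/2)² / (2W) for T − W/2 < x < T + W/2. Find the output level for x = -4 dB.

x − T + W/2 = -4 − (-7) + 4 = 7.
GR = (1 − 1/5) × 7² / 16 = 0.8 × 49 / 16 = 2.45 dB.
Output = -4 − 2.45 = -6.45 dB.

-6.45 dB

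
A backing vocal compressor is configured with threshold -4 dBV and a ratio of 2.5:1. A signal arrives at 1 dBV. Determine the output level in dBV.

The input is 5 dB above the -4 dBV threshold.
2.5:1 compression reduces that to 5/2.5 = 2 dB over.
That puts the output at -2 dBV.

-2 dBV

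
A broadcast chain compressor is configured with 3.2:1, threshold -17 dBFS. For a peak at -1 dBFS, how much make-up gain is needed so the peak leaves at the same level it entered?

Overshoot 16 dB → 16/3.2 = 5 dB after compression, so the compressed level is -17 + 5 = -12 dBFS.
Make-up = target − compressed = -1 − (-12) = 11 dB.

11 dB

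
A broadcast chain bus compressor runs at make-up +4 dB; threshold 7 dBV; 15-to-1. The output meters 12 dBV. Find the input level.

22 dBV

Remove make-up: 12 − 4 = 8 dBV.
That's 1 dB above the 7 dBV threshold.
Undo the ratio: input overshoot = 1 × 15 = 15 dB, giving input = 22 dBV.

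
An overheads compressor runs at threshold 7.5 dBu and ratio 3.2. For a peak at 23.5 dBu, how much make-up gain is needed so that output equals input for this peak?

The peak compresses to 7.5 + 16/3.2 = 12.5 dBu.
To reach 23.5 dBu requires 23.5 − 12.5 = 11 dB of make-up.

11 dB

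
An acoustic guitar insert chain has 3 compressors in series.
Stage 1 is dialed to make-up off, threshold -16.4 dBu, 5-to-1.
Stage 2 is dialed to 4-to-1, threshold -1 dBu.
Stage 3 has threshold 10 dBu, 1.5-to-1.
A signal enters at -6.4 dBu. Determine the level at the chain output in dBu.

Stage 1: overshoot 10 dB → 10/5 = 2 dB → -14.4 dBu.
Stage 2: -14.4 dBu is at or below the -1 dBu threshold — no compression; output -14.4 dBu.
Stage 3: -14.4 dBu is at or below the 10 dBu threshold — no compression; output -14.4 dBu.

-14.4 dBu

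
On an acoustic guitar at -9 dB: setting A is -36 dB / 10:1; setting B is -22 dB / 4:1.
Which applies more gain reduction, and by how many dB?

A: 27 dB over, compressed to 2.7 dB over, so 24.3 dB of GR.
B: 13 dB over, compressed to 3.25 dB over, so 9.75 dB of GR.
A applies 14.55 dB more gain reduction.

A, by 14.55 dB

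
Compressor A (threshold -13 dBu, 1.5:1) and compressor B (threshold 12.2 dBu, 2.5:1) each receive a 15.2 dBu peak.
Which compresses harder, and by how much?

A, by 7.6 dB

A: GR = 28.2 − 28.2/1.5 = 9.4 dB.
B: GR = 3 − 3/2.5 = 1.8 dB.
A reduces 7.6 dB more.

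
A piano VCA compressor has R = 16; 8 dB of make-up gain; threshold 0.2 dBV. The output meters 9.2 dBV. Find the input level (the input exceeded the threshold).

16.2 dBV

Remove make-up: 9.2 − 8 = 1.2 dBV.
Post-compression overshoot = 1.2 − 0.2 = 1 dB.
Undo the ratio: input overshoot = 1 × 16 = 16 dB, giving input = 16.2 dBV.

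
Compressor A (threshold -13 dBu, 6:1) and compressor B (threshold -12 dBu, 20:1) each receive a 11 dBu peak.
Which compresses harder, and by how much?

B, by 1.85 dB

A: 24 dB over, compressed to 4 dB over, so 20 dB of GR.
B: 23 dB over, compressed to 1.15 dB over, so 21.85 dB of GR.
Difference: 1.85 dB in favour of B.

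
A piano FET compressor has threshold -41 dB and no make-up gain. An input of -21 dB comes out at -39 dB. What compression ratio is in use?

10:1

Input overshoot = -21 − (-41) = 20 dB; output overshoot = -39 − (-41) = 2 dB.
Ratio = 20 / 2 = 10.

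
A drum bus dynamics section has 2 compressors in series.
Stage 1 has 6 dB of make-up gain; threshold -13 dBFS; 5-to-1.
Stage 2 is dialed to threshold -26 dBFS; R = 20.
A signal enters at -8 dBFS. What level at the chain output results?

Stage 1: overshoot 5 dB → 5/5 = 1 dB → -12 dBFS; +6 dB make-up → -6 dBFS.
Stage 2: -6 dBFS is 20 dB over -26 dBFS; at 20:1 that becomes 1 dB over, giving -25 dBFS.

-25 dBFS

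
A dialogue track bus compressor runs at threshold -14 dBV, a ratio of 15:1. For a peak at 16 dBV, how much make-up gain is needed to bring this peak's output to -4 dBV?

8 dB

The peak compresses to -14 + 30/15 = -12 dBV.
To reach -4 dBV requires -4 − (-12) = 8 dB of make-up.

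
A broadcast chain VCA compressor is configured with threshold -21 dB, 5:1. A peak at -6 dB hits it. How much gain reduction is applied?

12 dB

-6 dB exceeds the threshold by 15 dB.
After 5:1 compression the overshoot becomes 15/5 = 3 dB.
GR = overshoot in − overshoot out = 15 − 3 = 12 dB.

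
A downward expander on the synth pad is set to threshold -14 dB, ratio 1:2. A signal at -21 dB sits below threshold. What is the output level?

-28 dB

Below threshold, a 1:2 expander applies gain = (2−1)×(T − x) of attenuation.
(2−1) × 7 = 7 dB, so output = -21 − 7 = -28 dB.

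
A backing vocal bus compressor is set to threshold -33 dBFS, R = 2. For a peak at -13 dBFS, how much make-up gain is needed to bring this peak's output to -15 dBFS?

8 dB

The peak compresses to -33 + 20/2 = -23 dBFS.
To reach -15 dBFS requires -15 − (-23) = 8 dB of make-up.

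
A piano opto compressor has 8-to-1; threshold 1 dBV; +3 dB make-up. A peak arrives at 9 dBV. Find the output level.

9 dBV sits 8 dB over threshold.
The 8 dB excess becomes 1 dB after 8:1 reduction.
So the level is 1 + 1 = 2 dBV; make-up adds 3 dB, giving 5 dBV.

5 dBV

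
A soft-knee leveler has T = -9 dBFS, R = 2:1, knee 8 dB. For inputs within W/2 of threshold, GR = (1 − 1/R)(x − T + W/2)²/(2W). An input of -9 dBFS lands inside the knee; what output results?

x − T + W/2 = -9 − (-9) + 4 = 4.
GR = (1 − 1/2) × 4² / 16 = 0.5 × 16 / 16 = 0.5 dB.
Output = -9 − 0.5 = -9.5 dBFS.

-9.5 dBFS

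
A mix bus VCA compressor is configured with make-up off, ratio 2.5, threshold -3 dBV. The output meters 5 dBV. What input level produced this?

17 dBV

That's 8 dB above the -3 dBV threshold.
Before 2.5:1 compression the overshoot was 8 × 2.5 = 20 dB, so input = -3 + 20 = 17 dBV.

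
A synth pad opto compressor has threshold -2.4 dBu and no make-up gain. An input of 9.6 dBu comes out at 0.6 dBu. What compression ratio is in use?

Input overshoot = 9.6 − (-2.4) = 12 dB; output overshoot = 0.6 − (-2.4) = 3 dB.
Ratio = 12 / 3 = 4.

4:1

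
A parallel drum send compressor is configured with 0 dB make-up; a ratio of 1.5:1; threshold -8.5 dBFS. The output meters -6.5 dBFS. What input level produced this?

-5.5 dBFS

Post-compression overshoot = -6.5 − (-8.5) = 2 dB.
Undo the ratio: input overshoot = 2 × 1.5 = 3 dB, giving input = -5.5 dBFS.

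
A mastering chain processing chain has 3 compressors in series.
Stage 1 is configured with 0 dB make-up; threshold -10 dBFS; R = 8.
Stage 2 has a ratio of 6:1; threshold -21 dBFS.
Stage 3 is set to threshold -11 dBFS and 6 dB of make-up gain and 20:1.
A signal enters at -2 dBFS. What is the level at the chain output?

Stage 1: 8 dB above -10 dBFS, reduced 8:1 to 1 dB above → -9 dBFS.
Stage 2: overshoot 12 dB → 12/6 = 2 dB → -19 dBFS.
Stage 3: below threshold (-19 ≤ -11); passes unchanged; make-up brings it to -13 dBFS.

-13 dBFS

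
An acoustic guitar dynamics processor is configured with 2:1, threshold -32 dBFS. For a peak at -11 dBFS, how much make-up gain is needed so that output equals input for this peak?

10.5 dB

Overshoot 21 dB → 21/2 = 10.5 dB after compression, so the compressed level is -32 + 10.5 = -21.5 dBFS.
Make-up = target − compressed = -11 − (-21.5) = 10.5 dB.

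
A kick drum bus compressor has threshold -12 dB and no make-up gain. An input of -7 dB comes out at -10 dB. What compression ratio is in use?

Input overshoot = -7 − (-12) = 5 dB; output overshoot = -10 − (-12) = 2 dB.
Ratio = 5 / 2 = 2.5.

2.5:1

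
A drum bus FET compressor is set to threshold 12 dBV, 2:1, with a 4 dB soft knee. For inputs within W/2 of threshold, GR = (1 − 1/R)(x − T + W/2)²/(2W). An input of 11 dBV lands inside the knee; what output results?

x − T + W/2 = 11 − 12 + 2 = 1.
GR = (1 − 1/2) × 1² / 8 = 0.5 × 1 / 8 = 0.0625 dB.
Output = 11 − 0.0625 = 10.9375 dBV.

10.9375 dBV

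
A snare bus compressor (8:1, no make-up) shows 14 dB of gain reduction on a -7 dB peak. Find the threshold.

-23 dB

Input is 16 dB above T (since output overshoot × R = input overshoot: (-21 − T)·8 = -7 − T gives T = -23 dB).
Check: -23 + (-7 − (-23))/8 = -23 + 2 = -21 dB. ✓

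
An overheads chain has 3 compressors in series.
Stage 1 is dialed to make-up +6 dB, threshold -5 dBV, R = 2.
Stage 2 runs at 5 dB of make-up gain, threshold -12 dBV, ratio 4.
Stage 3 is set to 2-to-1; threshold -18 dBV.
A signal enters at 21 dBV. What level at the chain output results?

-9.25 dBV

Stage 1: 26 dB above -5 dBV, reduced 2:1 to 13 dB above → 8 dBV; +6 dB make-up → 14 dBV.
Stage 2: overshoot 26 dB → 26/4 = 6.5 dB → -5.5 dBV; +5 dB make-up → -0.5 dBV.
Stage 3: overshoot 17.5 dB → 17.5/2 = 8.75 dB → -9.25 dBV.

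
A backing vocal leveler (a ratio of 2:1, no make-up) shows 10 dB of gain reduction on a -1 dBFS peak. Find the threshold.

Gain reduction = -1 − (-11) = 10 dB; output overshoot = GR / (R − 1) = 10 / 1 = 10 dB.
Threshold = output − output overshoot = -11 − 10 = -21 dBFS.

-21 dBFS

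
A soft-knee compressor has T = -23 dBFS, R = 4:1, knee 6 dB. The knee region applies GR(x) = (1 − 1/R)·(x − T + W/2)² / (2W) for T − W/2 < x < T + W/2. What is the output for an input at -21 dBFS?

-22.5625 dBFS

x − T + W/2 = -21 − (-23) + 3 = 5.
GR = (1 − 1/4) × 5² / 12 = 0.75 × 25 / 12 = 1.5625 dB.
Output = -21 − 1.5625 = -22.5625 dBFS.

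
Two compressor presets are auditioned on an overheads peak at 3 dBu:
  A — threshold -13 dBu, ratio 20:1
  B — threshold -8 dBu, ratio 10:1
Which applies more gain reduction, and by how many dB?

A, by 5.3 dB

A: overshoot 16 dB → output overshoot 0.8 dB → GR 15.2 dB.
B: overshoot 11 dB → output overshoot 1.1 dB → GR 9.9 dB.
Difference: 5.3 dB in favour of A.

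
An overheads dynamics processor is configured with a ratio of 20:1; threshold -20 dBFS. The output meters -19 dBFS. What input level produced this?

Post-compression overshoot = -19 − (-20) = 1 dB.
Before 20:1 compression the overshoot was 1 × 20 = 20 dB, so input = -20 + 20 = 0 dBFS.

0 dBFS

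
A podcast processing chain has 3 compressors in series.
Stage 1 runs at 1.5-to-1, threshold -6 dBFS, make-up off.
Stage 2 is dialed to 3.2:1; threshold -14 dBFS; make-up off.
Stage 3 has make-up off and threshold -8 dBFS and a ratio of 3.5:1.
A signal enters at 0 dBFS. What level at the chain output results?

Stage 1: overshoot 6 dB → 6/1.5 = 4 dB → -2 dBFS.
Stage 2: 12 dB above -14 dBFS, reduced 3.2:1 to 3.75 dB above → -10.25 dBFS.
Stage 3: -10.25 dBFS ≤ -8 dBFS, so stage 3 doesn't engage; output -10.25 dBFS.

-10.25 dBFS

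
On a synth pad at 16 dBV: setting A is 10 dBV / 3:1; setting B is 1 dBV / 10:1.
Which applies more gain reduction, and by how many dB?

B, by 9.5 dB

A: 6 dB over, compressed to 2 dB over, so 4 dB of GR.
B: 15 dB over, compressed to 1.5 dB over, so 13.5 dB of GR.
B reduces 9.5 dB more.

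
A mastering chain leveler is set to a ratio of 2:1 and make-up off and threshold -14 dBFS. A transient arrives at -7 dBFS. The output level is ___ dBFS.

-10.5 dBFS

-7 dBFS sits 7 dB over threshold.
The 7 dB excess becomes 3.5 dB after 2:1 reduction.
Output = -14 + 3.5 = -10.5 dBFS.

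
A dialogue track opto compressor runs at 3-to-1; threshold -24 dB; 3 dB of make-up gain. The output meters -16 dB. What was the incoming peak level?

Before make-up, the level was -16 − 3 = -19 dB.
Post-compression overshoot = -19 − (-24) = 5 dB.
Before 3:1 compression the overshoot was 5 × 3 = 15 dB, so input = -24 + 15 = -9 dB.

-9 dB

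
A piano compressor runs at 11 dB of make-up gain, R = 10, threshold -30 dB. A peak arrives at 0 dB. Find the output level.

-16 dB

0 dB sits 30 dB over threshold.
The 30 dB excess becomes 3 dB after 10:1 reduction.
That puts the output at -27 dB; make-up adds 11 dB, giving -16 dB.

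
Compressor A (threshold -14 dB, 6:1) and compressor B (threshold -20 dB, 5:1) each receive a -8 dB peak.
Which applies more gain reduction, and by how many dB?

A: GR = 6 − 6/6 = 5 dB.
B: GR = 12 − 12/5 = 9.6 dB.
Difference: 4.6 dB in favour of B.

B, by 4.6 dB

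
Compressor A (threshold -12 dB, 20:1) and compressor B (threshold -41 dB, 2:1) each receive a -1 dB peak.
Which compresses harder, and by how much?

A: 11 dB over, compressed to 0.55 dB over, so 10.45 dB of GR.
B: 40 dB over, compressed to 20 dB over, so 20 dB of GR.
B reduces 9.55 dB more.

B, by 9.55 dB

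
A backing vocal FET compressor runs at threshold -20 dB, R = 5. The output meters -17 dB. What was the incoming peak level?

The compressed level sits -17 − (-20) = 3 dB over threshold.
Before 5:1 compression the overshoot was 3 × 5 = 15 dB, so input = -20 + 15 = -5 dB.

-5 dB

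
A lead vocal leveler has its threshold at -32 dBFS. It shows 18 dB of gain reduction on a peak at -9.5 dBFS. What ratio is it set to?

5:1

Input overshoot = -9.5 − (-32) = 22.5 dB.
Output overshoot = 22.5 − 18 = 4.5 dB.
Ratio = input overshoot / output overshoot = 22.5 / 4.5 = 5.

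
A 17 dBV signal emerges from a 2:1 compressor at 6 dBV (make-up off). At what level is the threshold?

-5 dBV

Input is 22 dB above T (since output overshoot × R = input overshoot: (6 − T)·2 = 17 − T gives T = -5 dBV).
Check: -5 + (17 − (-5))/2 = -5 + 11 = 6 dBV. ✓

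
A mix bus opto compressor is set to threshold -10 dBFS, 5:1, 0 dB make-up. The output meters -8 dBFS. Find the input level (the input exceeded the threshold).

The compressed level sits -8 − (-10) = 2 dB over threshold.
Input overshoot = R × output overshoot = 10 dB → input = -10 + 10 = 0 dBFS.

0 dBFS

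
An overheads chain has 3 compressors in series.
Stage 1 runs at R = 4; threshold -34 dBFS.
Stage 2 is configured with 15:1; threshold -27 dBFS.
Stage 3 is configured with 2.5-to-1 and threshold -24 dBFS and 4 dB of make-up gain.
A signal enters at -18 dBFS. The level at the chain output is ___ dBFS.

Stage 1: overshoot 16 dB → 16/4 = 4 dB → -30 dBFS.
Stage 2: -30 dBFS is at or below the -27 dBFS threshold — no compression; output -30 dBFS.
Stage 3: -30 dBFS is at or below the -24 dBFS threshold — no compression; make-up brings it to -26 dBFS.

-26 dBFS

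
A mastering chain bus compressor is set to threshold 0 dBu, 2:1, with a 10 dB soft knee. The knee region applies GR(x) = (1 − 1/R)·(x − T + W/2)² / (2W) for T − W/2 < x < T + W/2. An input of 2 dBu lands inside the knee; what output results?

0.775 dBu

x − T + W/2 = 2 − 0 + 5 = 7.
GR = (1 − 1/2) × 7² / 20 = 0.5 × 49 / 20 = 1.225 dB.
Output = 2 − 1.225 = 0.775 dBu.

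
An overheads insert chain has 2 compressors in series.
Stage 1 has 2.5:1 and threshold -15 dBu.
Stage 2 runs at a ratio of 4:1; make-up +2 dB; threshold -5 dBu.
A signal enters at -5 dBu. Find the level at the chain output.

-9 dBu

Stage 1: 10 dB above -15 dBu, reduced 2.5:1 to 4 dB above → -11 dBu.
Stage 2: -11 dBu ≤ -5 dBu, so stage 2 doesn't engage; make-up brings it to -9 dBu.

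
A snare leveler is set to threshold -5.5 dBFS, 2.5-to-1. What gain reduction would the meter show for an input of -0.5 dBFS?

3 dB

-0.5 dBFS exceeds the threshold by 5 dB.
After 2.5:1 compression the overshoot becomes 5/2.5 = 2 dB.
Gain reduction = 5 − 2 = 3 dB.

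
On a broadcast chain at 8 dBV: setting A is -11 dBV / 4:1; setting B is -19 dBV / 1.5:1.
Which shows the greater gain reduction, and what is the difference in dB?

A: GR = 19 − 19/4 = 14.25 dB.
B: GR = 27 − 27/1.5 = 9 dB.
A applies 5.25 dB more gain reduction.

A, by 5.25 dB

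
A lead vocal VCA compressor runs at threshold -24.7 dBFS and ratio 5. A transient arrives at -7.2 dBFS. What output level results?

-21.2 dBFS

The input is 17.5 dB above the -24.7 dBFS threshold.
At 5:1 the overshoot is divided by 5, leaving 3.5 dB above threshold.
Output = -24.7 + 3.5 = -21.2 dBFS.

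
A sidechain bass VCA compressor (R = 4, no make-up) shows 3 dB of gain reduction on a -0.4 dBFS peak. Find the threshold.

-4.4 dBFS

Let T be the threshold. Output overshoot = (input overshoot)/R, so -3.4 − T = (-0.4 − T)/4.
4·(-3.4 − T) = -0.4 − T → 3·T = -13.6 − (-0.4) = -13.2.
T = -13.2/3 = -4.4 dBFS.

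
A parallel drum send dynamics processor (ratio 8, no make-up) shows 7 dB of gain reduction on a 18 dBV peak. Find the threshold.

10 dBV

Input is 8 dB above T (since output overshoot × R = input overshoot: (11 − T)·8 = 18 − T gives T = 10 dBV).
Check: 10 + (18 − 10)/8 = 10 + 1 = 11 dBV. ✓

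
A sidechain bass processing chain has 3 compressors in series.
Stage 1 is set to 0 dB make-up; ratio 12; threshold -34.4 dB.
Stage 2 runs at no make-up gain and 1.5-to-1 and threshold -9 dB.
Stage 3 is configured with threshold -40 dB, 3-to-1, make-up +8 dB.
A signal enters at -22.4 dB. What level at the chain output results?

Stage 1: overshoot 12 dB → 12/12 = 1 dB → -33.4 dB.
Stage 2: below threshold (-33.4 ≤ -9); passes unchanged; output -33.4 dB.
Stage 3: -33.4 dB is 6.6 dB over -40 dB; at 3:1 that becomes 2.2 dB over, giving -37.8 dB; +8 dB make-up → -29.8 dB.

-29.8 dB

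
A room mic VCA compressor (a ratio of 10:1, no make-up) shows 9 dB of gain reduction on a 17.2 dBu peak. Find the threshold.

7.2 dBu

Input is 10 dB above T (since output overshoot × R = input overshoot: (8.2 − T)·10 = 17.2 − T gives T = 7.2 dBu).
Check: 7.2 + (17.2 − 7.2)/10 = 7.2 + 1 = 8.2 dBu. ✓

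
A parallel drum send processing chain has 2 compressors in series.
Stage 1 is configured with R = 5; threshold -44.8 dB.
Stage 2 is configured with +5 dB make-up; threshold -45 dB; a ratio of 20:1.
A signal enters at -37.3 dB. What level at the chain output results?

-39.915 dB

Stage 1: overshoot 7.5 dB → 7.5/5 = 1.5 dB → -43.3 dB.
Stage 2: overshoot 1.7 dB → 1.7/20 = 0.085 dB → -44.915 dB; +5 dB make-up → -39.915 dB.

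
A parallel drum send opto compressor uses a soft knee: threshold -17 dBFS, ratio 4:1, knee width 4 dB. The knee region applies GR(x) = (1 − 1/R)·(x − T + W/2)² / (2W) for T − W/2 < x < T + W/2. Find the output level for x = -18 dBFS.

-18.09375 dBFS

x − T + W/2 = -18 − (-17) + 2 = 1.
GR = (1 − 1/4) × 1² / 8 = 0.75 × 1 / 8 = 0.09375 dB.
Output = -18 − 0.09375 = -18.09375 dBFS.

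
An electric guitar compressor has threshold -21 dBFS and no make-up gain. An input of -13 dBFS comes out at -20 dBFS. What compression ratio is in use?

8:1

Input overshoot = -13 − (-21) = 8 dB; output overshoot = -20 − (-21) = 1 dB.
Ratio = 8 / 1 = 8.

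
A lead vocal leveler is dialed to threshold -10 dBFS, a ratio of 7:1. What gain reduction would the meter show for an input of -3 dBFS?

6 dB

The signal is 7 dB above threshold.
At 7:1, output sits 7/7 = 1 dB above threshold.
Gain reduction = 7 − 1 = 6 dB.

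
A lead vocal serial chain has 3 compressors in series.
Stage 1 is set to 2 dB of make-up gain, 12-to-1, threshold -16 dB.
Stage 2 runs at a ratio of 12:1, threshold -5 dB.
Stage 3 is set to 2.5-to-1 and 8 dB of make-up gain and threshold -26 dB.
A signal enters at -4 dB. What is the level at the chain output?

-12.8 dB

Stage 1: overshoot 12 dB → 12/12 = 1 dB → -15 dB; +2 dB make-up → -13 dB.
Stage 2: below threshold (-13 ≤ -5); passes unchanged; output -13 dB.
Stage 3: -13 dB is 13 dB over -26 dB; at 2.5:1 that becomes 5.2 dB over, giving -20.8 dB; +8 dB make-up → -12.8 dB.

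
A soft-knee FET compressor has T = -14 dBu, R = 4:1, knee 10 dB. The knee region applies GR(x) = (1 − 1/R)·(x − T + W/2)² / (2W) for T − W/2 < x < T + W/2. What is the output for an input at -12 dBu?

-13.8375 dBu

x − T + W/2 = -12 − (-14) + 5 = 7.
GR = (1 − 1/4) × 7² / 20 = 0.75 × 49 / 20 = 1.8375 dB.
Output = -12 − 1.8375 = -13.8375 dBu.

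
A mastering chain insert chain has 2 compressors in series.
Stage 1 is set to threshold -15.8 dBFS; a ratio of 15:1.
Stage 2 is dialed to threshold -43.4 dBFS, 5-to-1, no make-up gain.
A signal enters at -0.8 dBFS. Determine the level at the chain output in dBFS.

Stage 1: 15 dB above -15.8 dBFS, reduced 15:1 to 1 dB above → -14.8 dBFS.
Stage 2: 28.6 dB above -43.4 dBFS, reduced 5:1 to 5.72 dB above → -37.68 dBFS.

-37.68 dBFS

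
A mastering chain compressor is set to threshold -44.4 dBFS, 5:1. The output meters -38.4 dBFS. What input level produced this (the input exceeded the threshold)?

-14.4 dBFS

The compressed level sits -38.4 − (-44.4) = 6 dB over threshold.
Before 5:1 compression the overshoot was 6 × 5 = 30 dB, so input = -44.4 + 30 = -14.4 dBFS.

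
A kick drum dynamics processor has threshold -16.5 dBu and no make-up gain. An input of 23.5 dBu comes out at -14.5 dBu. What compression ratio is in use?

20:1

Input overshoot = 23.5 − (-16.5) = 40 dB; output overshoot = -14.5 − (-16.5) = 2 dB.
Ratio = 40 / 2 = 20.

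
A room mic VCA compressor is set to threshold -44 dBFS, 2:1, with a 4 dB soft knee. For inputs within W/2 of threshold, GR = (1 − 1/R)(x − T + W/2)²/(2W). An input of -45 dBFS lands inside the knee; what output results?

-45.0625 dBFS

x − T + W/2 = -45 − (-44) + 2 = 1.
GR = (1 − 1/2) × 1² / 8 = 0.5 × 1 / 8 = 0.0625 dB.
Output = -45 − 0.0625 = -45.0625 dBFS.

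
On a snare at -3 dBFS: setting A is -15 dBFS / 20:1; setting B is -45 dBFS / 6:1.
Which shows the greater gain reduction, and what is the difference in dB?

A: GR = 12 − 12/20 = 11.4 dB.
B: GR = 42 − 42/6 = 35 dB.
B reduces 23.6 dB more.

B, by 23.6 dB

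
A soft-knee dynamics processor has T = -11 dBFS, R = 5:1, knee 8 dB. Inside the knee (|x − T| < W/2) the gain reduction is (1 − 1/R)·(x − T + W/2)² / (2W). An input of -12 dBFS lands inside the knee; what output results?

x − T + W/2 = -12 − (-11) + 4 = 3.
GR = (1 − 1/5) × 3² / 16 = 0.8 × 9 / 16 = 0.45 dB.
Output = -12 − 0.45 = -12.45 dBFS.

-12.45 dBFS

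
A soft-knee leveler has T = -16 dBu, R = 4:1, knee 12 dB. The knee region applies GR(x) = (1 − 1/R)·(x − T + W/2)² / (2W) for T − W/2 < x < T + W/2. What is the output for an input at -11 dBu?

x − T + W/2 = -11 − (-16) + 6 = 11.
GR = (1 − 1/4) × 11² / 24 = 0.75 × 121 / 24 = 3.78125 dB.
Output = -11 − 3.78125 = -14.78125 dBu.

-14.78125 dBu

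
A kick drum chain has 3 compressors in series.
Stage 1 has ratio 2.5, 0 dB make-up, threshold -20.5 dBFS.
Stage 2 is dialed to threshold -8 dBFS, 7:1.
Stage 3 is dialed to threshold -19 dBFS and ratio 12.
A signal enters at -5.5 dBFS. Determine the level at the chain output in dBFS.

-18.625 dBFS

Stage 1: overshoot 15 dB → 15/2.5 = 6 dB → -14.5 dBFS.
Stage 2: below threshold (-14.5 ≤ -8); passes unchanged; output -14.5 dBFS.
Stage 3: overshoot 4.5 dB → 4.5/12 = 0.375 dB → -18.625 dBFS.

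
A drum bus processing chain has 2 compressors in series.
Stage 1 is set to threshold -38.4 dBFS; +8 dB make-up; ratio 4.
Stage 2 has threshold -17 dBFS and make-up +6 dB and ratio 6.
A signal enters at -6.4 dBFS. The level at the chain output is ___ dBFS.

-16.4 dBFS

Stage 1: 32 dB above -38.4 dBFS, reduced 4:1 to 8 dB above → -30.4 dBFS; +8 dB make-up → -22.4 dBFS.
Stage 2: -22.4 dBFS is at or below the -17 dBFS threshold — no compression; make-up brings it to -16.4 dBFS.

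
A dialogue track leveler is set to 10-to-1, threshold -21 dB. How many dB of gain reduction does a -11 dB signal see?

9 dB

Overshoot = -11 − (-21) = 10 dB.
A 10:1 ratio leaves 1 dB of that excess.
So the signal is attenuated by 10 − 1 = 9 dB.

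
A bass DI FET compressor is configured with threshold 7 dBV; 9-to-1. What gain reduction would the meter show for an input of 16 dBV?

8 dB

16 dBV exceeds the threshold by 9 dB.
After 9:1 compression the overshoot becomes 9/9 = 1 dB.
So the signal is attenuated by 9 − 1 = 8 dB.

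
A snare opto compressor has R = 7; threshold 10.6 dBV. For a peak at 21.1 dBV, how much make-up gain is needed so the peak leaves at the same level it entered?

The peak compresses to 10.6 + 10.5/7 = 12.1 dBV.
To reach 21.1 dBV requires 21.1 − 12.1 = 9 dB of make-up.

9 dB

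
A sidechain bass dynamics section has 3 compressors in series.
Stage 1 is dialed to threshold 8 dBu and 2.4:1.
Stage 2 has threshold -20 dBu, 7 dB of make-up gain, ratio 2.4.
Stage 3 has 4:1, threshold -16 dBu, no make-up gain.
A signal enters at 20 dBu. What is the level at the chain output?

-11.8125 dBu

Stage 1: overshoot 12 dB → 12/2.4 = 5 dB → 13 dBu.
Stage 2: 13 dBu is 33 dB over -20 dBu; at 2.4:1 that becomes 13.75 dB over, giving -6.25 dBu; +7 dB make-up → 0.75 dBu.
Stage 3: overshoot 16.75 dB → 16.75/4 = 4.1875 dB → -11.8125 dBu.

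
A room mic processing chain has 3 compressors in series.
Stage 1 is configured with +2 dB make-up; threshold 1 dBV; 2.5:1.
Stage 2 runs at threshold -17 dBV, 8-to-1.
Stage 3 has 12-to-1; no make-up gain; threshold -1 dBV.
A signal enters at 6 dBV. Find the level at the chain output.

-14.25 dBV

Stage 1: 5 dB above 1 dBV, reduced 2.5:1 to 2 dB above → 3 dBV; +2 dB make-up → 5 dBV.
Stage 2: 22 dB above -17 dBV, reduced 8:1 to 2.75 dB above → -14.25 dBV.
Stage 3: -14.25 dBV ≤ -1 dBV, so stage 3 doesn't engage; output -14.25 dBV.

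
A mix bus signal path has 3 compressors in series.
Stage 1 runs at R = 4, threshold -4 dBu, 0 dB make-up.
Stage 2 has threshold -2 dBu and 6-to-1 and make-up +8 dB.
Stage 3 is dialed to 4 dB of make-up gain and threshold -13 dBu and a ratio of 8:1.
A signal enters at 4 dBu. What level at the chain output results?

-6.625 dBu

Stage 1: 8 dB above -4 dBu, reduced 4:1 to 2 dB above → -2 dBu.
Stage 2: -2 dBu ≤ -2 dBu, so stage 2 doesn't engage; make-up brings it to 6 dBu.
Stage 3: 19 dB above -13 dBu, reduced 8:1 to 2.375 dB above → -10.625 dBu; +4 dB make-up → -6.625 dBu.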